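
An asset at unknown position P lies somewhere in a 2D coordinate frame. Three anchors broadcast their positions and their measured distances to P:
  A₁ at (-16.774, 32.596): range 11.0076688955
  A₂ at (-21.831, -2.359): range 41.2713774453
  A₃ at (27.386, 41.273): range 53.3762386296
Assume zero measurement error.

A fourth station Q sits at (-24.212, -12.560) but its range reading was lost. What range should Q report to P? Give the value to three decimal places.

51.297

eq1: (x + 16.774)² + (y − 32.596)² = 11.0076688955²
eq2: (x + 21.831)² + (y + 2.359)² = 41.2713774453²
eq3: (x − 27.386)² + (y − 41.273)² = 53.3762386296²
eq2−eq1, eq2−eq3 (x²,y² cancel):
  10.114·x + 69.910·y = 2443.866672
  98.434·x + 87.264·y = 825.599829
det = 10.114·87.264 − 69.910·98.434 = -5998.932844
x = (2443.866672·87.264 − 69.910·825.599829) / -5998.932844 = -25.928595
y = (10.114·825.599829 − 2443.866672·98.434) / -5998.932844 = 38.708461
|P − Q| = √((-25.928595 − -24.212)² + (38.708461 − -12.560)²) = 51.297190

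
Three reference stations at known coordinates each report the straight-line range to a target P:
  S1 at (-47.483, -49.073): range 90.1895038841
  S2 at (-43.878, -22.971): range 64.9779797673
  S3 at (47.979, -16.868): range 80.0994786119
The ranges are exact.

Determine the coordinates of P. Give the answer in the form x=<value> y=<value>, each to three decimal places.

x=-13.505 y=34.471

eq1: (x + 47.483)² + (y + 49.073)² = 90.1895038841²
eq2: (x + 43.878)² + (y + 22.971)² = 64.9779797673²
eq3: (x − 47.979)² + (y + 16.868)² = 80.0994786119²
eq1−eq2, eq1−eq3 (x²,y² cancel):
  7.210·x + 52.204·y = 1702.159863
  190.924·x + 64.410·y = -358.060616
det = 7.210·64.410 − 52.204·190.924 = -9502.600396
x = (1702.159863·64.410 − 52.204·-358.060616) / -9502.600396 = -13.504547
y = (7.210·-358.060616 − 1702.159863·190.924) / -9502.600396 = 34.471068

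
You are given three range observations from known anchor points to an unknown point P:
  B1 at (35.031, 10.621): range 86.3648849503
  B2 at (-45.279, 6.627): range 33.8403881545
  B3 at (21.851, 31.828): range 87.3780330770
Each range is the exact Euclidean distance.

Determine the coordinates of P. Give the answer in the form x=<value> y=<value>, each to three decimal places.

x=-42.655 y=-27.112

eq1: (x − 35.031)² + (y − 10.621)² = 86.3648849503²
eq2: (x + 45.279)² + (y − 6.627)² = 33.8403881545²
eq3: (x − 21.851)² + (y − 31.828)² = 87.3780330770²
eq2−eq1, eq2−eq3 (x²,y² cancel):
  160.620·x + 7.988·y = -7067.849850
  134.260·x + 50.402·y = -7093.365979
det = 160.620·50.402 − 7.988·134.260 = 7023.100360
x = (-7067.849850·50.402 − 7.988·-7093.365979) / 7023.100360 = -42.655230
y = (160.620·-7093.365979 − -7067.849850·134.260) / 7023.100360 = -27.111520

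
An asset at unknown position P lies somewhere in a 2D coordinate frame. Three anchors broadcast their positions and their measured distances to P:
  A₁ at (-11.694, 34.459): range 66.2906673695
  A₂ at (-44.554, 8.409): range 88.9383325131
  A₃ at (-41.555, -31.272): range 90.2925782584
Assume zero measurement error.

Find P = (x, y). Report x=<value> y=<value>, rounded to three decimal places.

x=43.795 y=-1.809

eq1: (x + 11.694)² + (y − 34.459)² = 66.2906673695²
eq2: (x + 44.554)² + (y − 8.409)² = 88.9383325131²
eq3: (x + 41.555)² + (y + 31.272)² = 90.2925782584²
eq1−eq2, eq1−eq3 (x²,y² cancel):
  -65.720·x − 52.100·y = -2783.976530
  -59.722·x − 131.462·y = -2377.713416
det = -65.720·-131.462 − -52.100·-59.722 = 5528.166440
x = (-2783.976530·-131.462 − -52.100·-2377.713416) / 5528.166440 = 43.795399
y = (-65.720·-2377.713416 − -2783.976530·-59.722) / 5528.166440 = -1.809157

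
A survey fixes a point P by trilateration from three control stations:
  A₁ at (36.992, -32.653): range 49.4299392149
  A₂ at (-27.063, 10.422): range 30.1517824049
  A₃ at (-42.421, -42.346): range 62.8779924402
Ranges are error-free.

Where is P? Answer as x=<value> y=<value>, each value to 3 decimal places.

x=1.948 y=2.207

eq1: (x − 36.992)² + (y + 32.653)² = 49.4299392149²
eq2: (x + 27.063)² + (y − 10.422)² = 30.1517824049²
eq3: (x + 42.421)² + (y + 42.346)² = 62.8779924402²
eq1−eq3, eq1−eq2 (x²,y² cancel):
  -158.826·x − 19.386·y = -352.224559
  -128.110·x + 86.150·y = -59.413511
det = -158.826·86.150 − -19.386·-128.110 = -16166.400360
x = (-352.224559·86.150 − -19.386·-59.413511) / -16166.400360 = 1.948234
y = (-158.826·-59.413511 − -352.224559·-128.110) / -16166.400360 = 2.207484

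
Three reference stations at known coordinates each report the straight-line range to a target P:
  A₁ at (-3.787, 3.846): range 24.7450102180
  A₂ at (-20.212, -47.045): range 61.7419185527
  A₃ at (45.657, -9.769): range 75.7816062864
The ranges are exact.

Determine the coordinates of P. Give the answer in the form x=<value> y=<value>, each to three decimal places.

x=-26.164 y=14.409

eq1: (x + 3.787)² + (y − 3.846)² = 24.7450102180²
eq2: (x + 20.212)² + (y + 47.045)² = 61.7419185527²
eq3: (x − 45.657)² + (y + 9.769)² = 75.7816062864²
eq2−eq3, eq2−eq1 (x²,y² cancel):
  131.738·x + 74.552·y = -2372.549304
  32.850·x + 101.782·y = 607.125092
det = 131.738·101.782 − 74.552·32.850 = 10959.523916
x = (-2372.549304·101.782 − 74.552·607.125092) / 10959.523916 = -26.164020
y = (131.738·607.125092 − -2372.549304·32.850) / 10959.523916 = 14.409357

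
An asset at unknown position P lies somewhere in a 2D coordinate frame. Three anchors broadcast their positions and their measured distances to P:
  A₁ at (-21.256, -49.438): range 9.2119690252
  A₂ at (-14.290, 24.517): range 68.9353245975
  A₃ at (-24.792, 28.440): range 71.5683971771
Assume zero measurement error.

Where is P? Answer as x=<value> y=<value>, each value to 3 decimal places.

eq1: (x + 21.256)² + (y + 49.438)² = 9.2119690252²
eq2: (x + 14.290)² + (y − 24.517)² = 68.9353245975²
eq3: (x + 24.792)² + (y − 28.440)² = 71.5683971771²
eq2−eq1, eq2−eq3 (x²,y² cancel):
  -13.932·x − 147.910·y = 6757.864595
  -21.004·x + 7.846·y = 248.232978
det = -13.932·7.846 − -147.910·-21.004 = -3216.012112
x = (6757.864595·7.846 − -147.910·248.232978) / -3216.012112 = -27.903609
y = (-13.932·248.232978 − 6757.864595·-21.004) / -3216.012112 = -43.060723

x=-27.904 y=-43.061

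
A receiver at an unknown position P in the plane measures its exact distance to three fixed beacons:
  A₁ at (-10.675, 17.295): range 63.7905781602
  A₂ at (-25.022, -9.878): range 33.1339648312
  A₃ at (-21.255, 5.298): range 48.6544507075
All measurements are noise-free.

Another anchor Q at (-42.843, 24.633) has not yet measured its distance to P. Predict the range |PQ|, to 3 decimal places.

eq1: (x + 10.675)² + (y − 17.295)² = 63.7905781602²
eq2: (x + 25.022)² + (y + 9.878)² = 33.1339648312²
eq3: (x + 21.255)² + (y − 5.298)² = 48.6544507075²
eq2−eq1, eq2−eq3 (x²,y² cancel):
  28.694·x + 54.346·y = -3281.980955
  7.534·x + 30.352·y = -1513.227487
det = 28.694·30.352 − 54.346·7.534 = 461.477524
x = (-3281.980955·30.352 − 54.346·-1513.227487) / 461.477524 = -37.654759
y = (28.694·-1513.227487 − -3281.980955·7.534) / 461.477524 = -40.509243
|P − Q| = √((-37.654759 − -42.843)² + (-40.509243 − 24.633)²) = 65.348524

65.349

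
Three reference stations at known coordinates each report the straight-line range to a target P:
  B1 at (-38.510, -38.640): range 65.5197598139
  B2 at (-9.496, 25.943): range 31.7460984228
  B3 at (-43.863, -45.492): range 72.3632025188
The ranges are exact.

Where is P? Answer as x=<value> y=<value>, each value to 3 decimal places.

x=-41.230 y=26.823

eq1: (x + 38.510)² + (y + 38.640)² = 65.5197598139²
eq2: (x + 9.496)² + (y − 25.943)² = 31.7460984228²
eq3: (x + 43.863)² + (y + 45.492)² = 72.3632025188²
eq2−eq1, eq2−eq3 (x²,y² cancel):
  -58.028·x − 129.166·y = -1072.167726
  -68.734·x − 142.870·y = -998.346746
det = -58.028·-142.870 − -129.166·-68.734 = -587.635484
x = (-1072.167726·-142.870 − -129.166·-998.346746) / -587.635484 = -41.229892
y = (-58.028·-998.346746 − -1072.167726·-68.734) / -587.635484 = 26.823281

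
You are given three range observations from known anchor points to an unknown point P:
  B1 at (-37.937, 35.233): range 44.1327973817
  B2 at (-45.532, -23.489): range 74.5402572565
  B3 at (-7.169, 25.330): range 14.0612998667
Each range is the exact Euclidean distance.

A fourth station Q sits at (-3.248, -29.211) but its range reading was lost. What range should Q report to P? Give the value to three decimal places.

eq1: (x + 37.937)² + (y − 35.233)² = 44.1327973817²
eq2: (x + 45.532)² + (y + 23.489)² = 74.5402572565²
eq3: (x + 7.169)² + (y − 25.330)² = 14.0612998667²
eq3−eq1, eq3−eq2 (x²,y² cancel):
  -61.536·x + 19.806·y = 237.593146
  -76.726·x − 97.638·y = -3426.637114
det = -61.536·-97.638 − 19.806·-76.726 = 7527.887124
x = (237.593146·-97.638 − 19.806·-3426.637114) / 7527.887124 = 5.933917
y = (-61.536·-3426.637114 − 237.593146·-76.726) / 7527.887124 = 30.432326
|P − Q| = √((5.933917 − -3.248)² + (30.432326 − -29.211)²) = 60.345952

60.346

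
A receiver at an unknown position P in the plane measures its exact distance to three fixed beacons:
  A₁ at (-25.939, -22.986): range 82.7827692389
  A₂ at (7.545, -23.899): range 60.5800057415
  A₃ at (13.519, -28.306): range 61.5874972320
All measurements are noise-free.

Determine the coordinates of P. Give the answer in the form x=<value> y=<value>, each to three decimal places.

eq1: (x + 25.939)² + (y + 22.986)² = 82.7827692389²
eq2: (x − 7.545)² + (y + 23.899)² = 60.5800057415²
eq3: (x − 13.519)² + (y + 28.306)² = 61.5874972320²
eq3−eq1, eq3−eq2 (x²,y² cancel):
  -78.916·x + 10.640·y = -2842.772148
  -11.948·x + 8.814·y = -232.821051
det = -78.916·8.814 − 10.640·-11.948 = -568.438904
x = (-2842.772148·8.814 − 10.640·-232.821051) / -568.438904 = 39.721028
y = (-78.916·-232.821051 − -2842.772148·-11.948) / -568.438904 = 27.429747

x=39.721 y=27.430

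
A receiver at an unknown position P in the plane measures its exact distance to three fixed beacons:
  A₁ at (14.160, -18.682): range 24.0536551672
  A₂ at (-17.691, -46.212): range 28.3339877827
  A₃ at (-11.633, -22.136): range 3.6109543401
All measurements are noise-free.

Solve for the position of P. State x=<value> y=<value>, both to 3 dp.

x=-9.892 y=-18.973

eq1: (x − 14.160)² + (y + 18.682)² = 24.0536551672²
eq2: (x + 17.691)² + (y + 46.212)² = 28.3339877827²
eq3: (x + 11.633)² + (y + 22.136)² = 3.6109543401²
eq3−eq1, eq3−eq2 (x²,y² cancel):
  51.586·x + 6.908·y = -641.345797
  -12.116·x − 48.152·y = 1033.415368
det = 51.586·-48.152 − 6.908·-12.116 = -2400.271744
x = (-641.345797·-48.152 − 6.908·1033.415368) / -2400.271744 = -9.891901
y = (51.586·1033.415368 − -641.345797·-12.116) / -2400.271744 = -18.972527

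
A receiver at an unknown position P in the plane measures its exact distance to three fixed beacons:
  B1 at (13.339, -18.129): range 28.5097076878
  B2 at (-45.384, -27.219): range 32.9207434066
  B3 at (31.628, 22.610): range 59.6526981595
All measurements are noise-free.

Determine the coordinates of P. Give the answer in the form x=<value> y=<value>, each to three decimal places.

eq1: (x − 13.339)² + (y + 18.129)² = 28.5097076878²
eq2: (x + 45.384)² + (y + 27.219)² = 32.9207434066²
eq3: (x − 31.628)² + (y − 22.610)² = 59.6526981595²
eq2−eq1, eq2−eq3 (x²,y² cancel):
  117.446·x + 18.180·y = -2023.019941
  154.024·x + 99.658·y = -3763.707984
det = 117.446·99.658 − 18.180·154.024 = 8904.277148
x = (-2023.019941·99.658 − 18.180·-3763.707984) / 8904.277148 = -14.957521
y = (117.446·-3763.707984 − -2023.019941·154.024) / 8904.277148 = -14.649008

x=-14.958 y=-14.649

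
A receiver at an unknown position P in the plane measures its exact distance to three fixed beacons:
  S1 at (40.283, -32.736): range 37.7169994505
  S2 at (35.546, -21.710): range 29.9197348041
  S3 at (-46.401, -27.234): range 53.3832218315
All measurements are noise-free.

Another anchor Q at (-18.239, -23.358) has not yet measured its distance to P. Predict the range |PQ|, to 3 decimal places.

25.050

eq1: (x − 40.283)² + (y + 32.736)² = 37.7169994505²
eq2: (x − 35.546)² + (y + 21.710)² = 29.9197348041²
eq3: (x + 46.401)² + (y + 27.234)² = 53.3832218315²
eq2−eq3, eq2−eq1 (x²,y² cancel):
  -163.894·x − 11.048·y = -794.676501
  9.474·x − 22.052·y = 432.142052
det = -163.894·-22.052 − -11.048·9.474 = 3718.859240
x = (-794.676501·-22.052 − -11.048·432.142052) / 3718.859240 = 5.996062
y = (-163.894·432.142052 − -794.676501·9.474) / 3718.859240 = -17.020468
|P − Q| = √((5.996062 − -18.239)² + (-17.020468 − -23.358)²) = 25.050001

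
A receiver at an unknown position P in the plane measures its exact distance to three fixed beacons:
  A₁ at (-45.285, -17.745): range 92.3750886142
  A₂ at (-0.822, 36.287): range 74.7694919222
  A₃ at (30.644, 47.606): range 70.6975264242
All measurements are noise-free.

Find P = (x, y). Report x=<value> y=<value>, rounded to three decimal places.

eq1: (x + 45.285)² + (y + 17.745)² = 92.3750886142²
eq2: (x + 0.822)² + (y − 36.287)² = 74.7694919222²
eq3: (x − 30.644)² + (y − 47.606)² = 70.6975264242²
eq3−eq2, eq3−eq1 (x²,y² cancel):
  -62.932·x − 22.638·y = -2480.300599
  -151.858·x − 130.702·y = -4374.786476
det = -62.932·-130.702 − -22.638·-151.858 = 4787.576860
x = (-2480.300599·-130.702 − -22.638·-4374.786476) / 4787.576860 = 47.026677
y = (-62.932·-4374.786476 − -2480.300599·-151.858) / 4787.576860 = -21.167164

x=47.027 y=-21.167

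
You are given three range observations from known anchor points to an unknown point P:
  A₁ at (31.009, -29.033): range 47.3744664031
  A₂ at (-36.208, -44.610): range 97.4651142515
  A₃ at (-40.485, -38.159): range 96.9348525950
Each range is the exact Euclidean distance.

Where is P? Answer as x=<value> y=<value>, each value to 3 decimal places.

eq1: (x − 31.009)² + (y + 29.033)² = 47.3744664031²
eq2: (x + 36.208)² + (y + 44.610)² = 97.4651142515²
eq3: (x + 40.485)² + (y + 38.159)² = 96.9348525950²
eq3−eq1, eq3−eq2 (x²,y² cancel):
  142.988·x + 18.252·y = 5861.354245
  8.554·x − 12.902·y = 102.844010
det = 142.988·-12.902 − 18.252·8.554 = -2000.958784
x = (5861.354245·-12.902 − 18.252·102.844010) / -2000.958784 = 38.731583
y = (142.988·102.844010 − 5861.354245·8.554) / -2000.958784 = 17.707794

x=38.732 y=17.708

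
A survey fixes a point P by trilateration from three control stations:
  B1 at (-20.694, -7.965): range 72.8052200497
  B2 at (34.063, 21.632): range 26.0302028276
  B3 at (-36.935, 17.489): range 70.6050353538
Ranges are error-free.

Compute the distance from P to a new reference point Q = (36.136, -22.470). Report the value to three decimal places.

69.801

eq1: (x + 20.694)² + (y + 7.965)² = 72.8052200497²
eq2: (x − 34.063)² + (y − 21.632)² = 26.0302028276²
eq3: (x + 36.935)² + (y − 17.489)² = 70.6050353538²
eq1−eq3, eq1−eq2 (x²,y² cancel):
  -32.482·x + 50.908·y = 1493.905534
  109.514·x + 59.194·y = 5759.577139
det = -32.482·59.194 − 50.908·109.514 = -7497.878220
x = (1493.905534·59.194 − 50.908·5759.577139) / -7497.878220 = 27.311501
y = (-32.482·5759.577139 − 1493.905534·109.514) / -7497.878220 = 46.771386
|P − Q| = √((27.311501 − 36.136)² + (46.771386 − -22.470)²) = 69.801442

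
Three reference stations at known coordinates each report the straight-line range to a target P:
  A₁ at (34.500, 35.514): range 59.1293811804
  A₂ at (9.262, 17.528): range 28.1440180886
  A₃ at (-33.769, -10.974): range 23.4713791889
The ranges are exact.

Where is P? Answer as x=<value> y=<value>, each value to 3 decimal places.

eq1: (x − 34.500)² + (y − 35.514)² = 59.1293811804²
eq2: (x − 9.262)² + (y − 17.528)² = 28.1440180886²
eq3: (x + 33.769)² + (y + 10.974)² = 23.4713791889²
eq1−eq2, eq1−eq3 (x²,y² cancel):
  -50.476·x − 35.972·y = 645.719197
  -136.538·x − 92.976·y = 1754.657919
det = -50.476·-92.976 − -35.972·-136.538 = -218.488360
x = (645.719197·-92.976 − -35.972·1754.657919) / -218.488360 = -14.106777
y = (-50.476·1754.657919 − 645.719197·-136.538) / -218.488360 = 1.844059

x=-14.107 y=1.844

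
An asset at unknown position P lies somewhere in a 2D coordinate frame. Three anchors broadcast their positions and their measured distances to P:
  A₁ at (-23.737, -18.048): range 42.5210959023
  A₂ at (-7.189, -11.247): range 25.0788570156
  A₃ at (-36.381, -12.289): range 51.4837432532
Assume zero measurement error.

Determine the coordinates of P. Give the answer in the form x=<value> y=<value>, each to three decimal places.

eq1: (x + 23.737)² + (y + 18.048)² = 42.5210959023²
eq2: (x + 7.189)² + (y + 11.247)² = 25.0788570156²
eq3: (x + 36.381)² + (y + 12.289)² = 51.4837432532²
eq1−eq2, eq1−eq3 (x²,y² cancel):
  33.096·x + 13.602·y = 468.095785
  -25.288·x + 11.518·y = -257.111014
det = 33.096·11.518 − 13.602·-25.288 = 725.167104
x = (468.095785·11.518 − 13.602·-257.111014) / 725.167104 = 12.257521
y = (33.096·-257.111014 − 468.095785·-25.288) / 725.167104 = 4.589094

x=12.258 y=4.589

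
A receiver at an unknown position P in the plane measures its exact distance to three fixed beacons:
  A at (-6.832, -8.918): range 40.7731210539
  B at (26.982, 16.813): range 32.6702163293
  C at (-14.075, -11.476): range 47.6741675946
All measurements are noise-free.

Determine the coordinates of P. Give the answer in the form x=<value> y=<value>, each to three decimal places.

x=33.453 y=-15.210

eq1: (x + 6.832)² + (y + 8.918)² = 40.7731210539²
eq2: (x − 26.982)² + (y − 16.813)² = 32.6702163293²
eq3: (x + 14.075)² + (y + 11.476)² = 47.6741675946²
eq3−eq1, eq3−eq2 (x²,y² cancel):
  14.486·x + 5.116·y = 406.781602
  82.114·x + 56.578·y = 1886.384313
det = 14.486·56.578 − 5.116·82.114 = 399.493684
x = (406.781602·56.578 − 5.116·1886.384313) / 399.493684 = 33.452712
y = (14.486·1886.384313 − 406.781602·82.114) / 399.493684 = -15.210006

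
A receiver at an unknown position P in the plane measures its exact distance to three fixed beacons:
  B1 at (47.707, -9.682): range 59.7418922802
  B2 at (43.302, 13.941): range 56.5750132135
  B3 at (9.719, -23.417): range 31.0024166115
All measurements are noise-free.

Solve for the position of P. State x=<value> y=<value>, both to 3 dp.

eq1: (x − 47.707)² + (y + 9.682)² = 59.7418922802²
eq2: (x − 43.302)² + (y − 13.941)² = 56.5750132135²
eq3: (x − 9.719)² + (y + 23.417)² = 31.0024166115²
eq3−eq2, eq3−eq1 (x²,y² cancel):
  67.166·x + 74.716·y = -812.982449
  75.976·x + 27.470·y = -881.059734
det = 67.166·27.470 − 74.716·75.976 = -3831.572796
x = (-812.982449·27.470 − 74.716·-881.059734) / -3831.572796 = -11.352161
y = (67.166·-881.059734 − -812.982449·75.976) / -3831.572796 = -0.675936

x=-11.352 y=-0.676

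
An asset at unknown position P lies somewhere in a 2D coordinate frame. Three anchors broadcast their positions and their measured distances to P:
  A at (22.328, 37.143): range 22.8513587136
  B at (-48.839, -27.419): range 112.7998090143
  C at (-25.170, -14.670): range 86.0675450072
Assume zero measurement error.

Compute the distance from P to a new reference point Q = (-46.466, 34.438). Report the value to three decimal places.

eq1: (x − 22.328)² + (y − 37.143)² = 22.8513587136²
eq2: (x + 48.839)² + (y + 27.419)² = 112.7998090143²
eq3: (x + 25.170)² + (y + 14.670)² = 86.0675450072²
eq3−eq1, eq3−eq2 (x²,y² cancel):
  94.996·x + 103.626·y = 7914.841942
  -47.338·x − 25.498·y = -3027.862928
det = 94.996·-25.498 − 103.626·-47.338 = 2483.239580
x = (7914.841942·-25.498 − 103.626·-3027.862928) / 2483.239580 = 45.083320
y = (94.996·-3027.862928 − 7914.841942·-47.338) / 2483.239580 = 35.050151
|P − Q| = √((45.083320 − -46.466)² + (35.050151 − 34.438)²) = 91.551366

91.551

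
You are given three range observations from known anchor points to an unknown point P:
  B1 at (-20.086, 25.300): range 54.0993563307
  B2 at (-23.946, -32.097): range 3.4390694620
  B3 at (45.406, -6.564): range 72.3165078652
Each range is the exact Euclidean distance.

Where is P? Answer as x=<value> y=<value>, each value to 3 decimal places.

x=-23.441 y=-28.695

eq1: (x + 20.086)² + (y − 25.300)² = 54.0993563307²
eq2: (x + 23.946)² + (y + 32.097)² = 3.4390694620²
eq3: (x − 45.406)² + (y + 6.564)² = 72.3165078652²
eq1−eq3, eq1−eq2 (x²,y² cancel):
  130.984·x − 63.728·y = -1241.683418
  -7.720·x − 114.794·y = 3475.004086
det = 130.984·-114.794 − -63.728·-7.720 = -15528.157456
x = (-1241.683418·-114.794 − -63.728·3475.004086) / -15528.157456 = -23.440828
y = (130.984·3475.004086 − -1241.683418·-7.720) / -15528.157456 = -28.695236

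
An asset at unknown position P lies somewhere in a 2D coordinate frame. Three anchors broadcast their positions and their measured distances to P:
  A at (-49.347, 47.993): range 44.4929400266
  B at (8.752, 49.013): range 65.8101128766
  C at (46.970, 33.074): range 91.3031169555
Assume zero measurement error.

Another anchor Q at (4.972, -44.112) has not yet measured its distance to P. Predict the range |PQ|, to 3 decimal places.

66.095

eq1: (x + 49.347)² + (y − 47.993)² = 44.4929400266²
eq2: (x − 8.752)² + (y − 49.013)² = 65.8101128766²
eq3: (x − 46.970)² + (y − 33.074)² = 91.3031169555²
eq1−eq2, eq1−eq3 (x²,y² cancel):
  116.198·x + 2.040·y = -4610.932030
  192.634·x − 29.838·y = -7795.021536
det = 116.198·-29.838 − 2.040·192.634 = -3860.089284
x = (-4610.932030·-29.838 − 2.040·-7795.021536) / -3860.089284 = -39.761472
y = (116.198·-7795.021536 − -4610.932030·192.634) / -3860.089284 = 4.544877
|P − Q| = √((-39.761472 − 4.972)² + (4.544877 − -44.112)²) = 66.095198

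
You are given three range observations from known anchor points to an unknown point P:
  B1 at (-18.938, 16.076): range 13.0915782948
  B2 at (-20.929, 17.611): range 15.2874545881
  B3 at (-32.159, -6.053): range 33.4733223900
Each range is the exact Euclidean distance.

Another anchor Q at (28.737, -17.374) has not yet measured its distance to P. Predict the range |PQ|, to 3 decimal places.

47.236

eq1: (x + 18.938)² + (y − 16.076)² = 13.0915782948²
eq2: (x + 20.929)² + (y − 17.611)² = 15.2874545881²
eq3: (x + 32.159)² + (y + 6.053)² = 33.4733223900²
eq2−eq3, eq2−eq1 (x²,y² cancel):
  -22.460·x − 47.328·y = -564.087316
  3.982·x − 3.070·y = -68.767896
det = -22.460·-3.070 − -47.328·3.982 = 257.412296
x = (-564.087316·-3.070 − -47.328·-68.767896) / 257.412296 = -5.916186
y = (-22.460·-68.767896 − -564.087316·3.982) / 257.412296 = 14.726269
|P − Q| = √((-5.916186 − 28.737)² + (14.726269 − -17.374)²) = 47.236326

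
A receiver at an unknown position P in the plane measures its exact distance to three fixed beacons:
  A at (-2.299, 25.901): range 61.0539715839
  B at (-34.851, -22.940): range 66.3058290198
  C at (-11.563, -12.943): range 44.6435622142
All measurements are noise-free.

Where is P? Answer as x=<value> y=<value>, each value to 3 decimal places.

eq1: (x + 2.299)² + (y − 25.901)² = 61.0539715839²
eq2: (x + 34.851)² + (y + 22.940)² = 66.3058290198²
eq3: (x + 11.563)² + (y + 12.943)² = 44.6435622142²
eq3−eq1, eq3−eq2 (x²,y² cancel):
  18.528·x + 77.688·y = -1359.616815
  -46.576·x − 19.994·y = -963.803732
det = 18.528·-19.994 − 77.688·-46.576 = 3247.947456
x = (-1359.616815·-19.994 − 77.688·-963.803732) / 3247.947456 = 31.422972
y = (18.528·-963.803732 − -1359.616815·-46.576) / 3247.947456 = -24.995130

x=31.423 y=-24.995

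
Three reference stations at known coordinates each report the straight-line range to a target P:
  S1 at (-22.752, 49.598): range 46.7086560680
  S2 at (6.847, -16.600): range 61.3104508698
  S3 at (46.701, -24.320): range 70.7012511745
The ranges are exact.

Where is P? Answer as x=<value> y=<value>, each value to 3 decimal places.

x=23.404 y=42.433

eq1: (x + 22.752)² + (y − 49.598)² = 46.7086560680²
eq2: (x − 6.847)² + (y + 16.600)² = 61.3104508698²
eq3: (x − 46.701)² + (y + 24.320)² = 70.7012511745²
eq2−eq3, eq2−eq1 (x²,y² cancel):
  79.708·x − 15.440·y = 1210.308860
  -59.198·x + 132.396·y = 4232.446533
det = 79.708·132.396 − -15.440·-59.198 = 9639.003248
x = (1210.308860·132.396 − -15.440·4232.446533) / 9639.003248 = 23.403771
y = (79.708·4232.446533 − 1210.308860·-59.198) / 9639.003248 = 42.432573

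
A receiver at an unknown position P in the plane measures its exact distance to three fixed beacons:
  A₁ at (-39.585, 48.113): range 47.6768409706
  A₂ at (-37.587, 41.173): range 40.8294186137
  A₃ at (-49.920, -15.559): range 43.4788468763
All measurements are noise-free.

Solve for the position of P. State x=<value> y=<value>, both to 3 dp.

eq1: (x + 39.585)² + (y − 48.113)² = 47.6768409706²
eq2: (x + 37.587)² + (y − 41.173)² = 40.8294186137²
eq3: (x + 49.920)² + (y + 15.559)² = 43.4788468763²
eq2−eq3, eq2−eq1 (x²,y² cancel):
  -24.666·x − 113.464·y = -597.278318
  -3.996·x + 13.880·y = 167.794755
det = -24.666·13.880 − -113.464·-3.996 = -795.766224
x = (-597.278318·13.880 − -113.464·167.794755) / -795.766224 = -13.507034
y = (-24.666·167.794755 − -597.278318·-3.996) / -795.766224 = 8.200335

x=-13.507 y=8.200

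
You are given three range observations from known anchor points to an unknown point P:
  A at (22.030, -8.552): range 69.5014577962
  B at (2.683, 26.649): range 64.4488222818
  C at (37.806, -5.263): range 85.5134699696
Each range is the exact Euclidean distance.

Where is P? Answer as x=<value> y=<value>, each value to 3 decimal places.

eq1: (x − 22.030)² + (y + 8.552)² = 69.5014577962²
eq2: (x − 2.683)² + (y − 26.649)² = 64.4488222818²
eq3: (x − 37.806)² + (y + 5.263)² = 85.5134699696²
eq3−eq1, eq3−eq2 (x²,y² cancel):
  -31.552·x − 6.578·y = 1583.565709
  -70.246·x + 63.824·y = 2419.277738
det = -31.552·63.824 − -6.578·-70.246 = -2475.853036
x = (1583.565709·63.824 − -6.578·2419.277738) / -2475.853036 = -47.249778
y = (-31.552·2419.277738 − 1583.565709·-70.246) / -2475.853036 = -14.098618

x=-47.250 y=-14.099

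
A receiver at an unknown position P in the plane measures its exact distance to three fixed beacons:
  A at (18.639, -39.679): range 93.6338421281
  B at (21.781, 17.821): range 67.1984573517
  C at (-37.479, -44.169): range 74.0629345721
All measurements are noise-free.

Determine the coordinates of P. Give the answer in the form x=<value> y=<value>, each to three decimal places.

eq1: (x − 18.639)² + (y + 39.679)² = 93.6338421281²
eq2: (x − 21.781)² + (y − 17.821)² = 67.1984573517²
eq3: (x + 37.479)² + (y + 44.169)² = 74.0629345721²
eq1−eq3, eq1−eq2 (x²,y² cancel):
  -112.236·x − 8.980·y = 4715.718754
  6.284·x + 115.000·y = 3121.828361
det = -112.236·115.000 − -8.980·6.284 = -12850.709680
x = (4715.718754·115.000 − -8.980·3121.828361) / -12850.709680 = -44.382115
y = (-112.236·3121.828361 − 4715.718754·6.284) / -12850.709680 = 29.571527

x=-44.382 y=29.572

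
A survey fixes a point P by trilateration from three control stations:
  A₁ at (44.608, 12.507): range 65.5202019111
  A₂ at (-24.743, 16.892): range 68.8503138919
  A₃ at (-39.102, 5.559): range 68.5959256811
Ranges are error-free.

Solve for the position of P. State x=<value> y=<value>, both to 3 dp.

x=9.521 y=-42.827

eq1: (x − 44.608)² + (y − 12.507)² = 65.5202019111²
eq2: (x + 24.743)² + (y − 16.892)² = 68.8503138919²
eq3: (x + 39.102)² + (y − 5.559)² = 68.5959256811²
eq1−eq2, eq1−eq3 (x²,y² cancel):
  -138.702·x + 8.770·y = -1696.211865
  -167.420·x − 13.896·y = -998.933990
det = -138.702·-13.896 − 8.770·-167.420 = 3395.676392
x = (-1696.211865·-13.896 − 8.770·-998.933990) / 3395.676392 = 9.521287
y = (-138.702·-998.933990 − -1696.211865·-167.420) / 3395.676392 = -42.826710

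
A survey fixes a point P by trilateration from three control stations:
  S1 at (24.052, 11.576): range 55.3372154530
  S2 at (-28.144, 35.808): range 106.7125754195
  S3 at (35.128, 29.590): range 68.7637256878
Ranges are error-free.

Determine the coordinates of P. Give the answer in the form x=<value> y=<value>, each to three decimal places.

x=49.195 y=-37.720

eq1: (x − 24.052)² + (y − 11.576)² = 55.3372154530²
eq2: (x + 28.144)² + (y − 35.808)² = 106.7125754195²
eq3: (x − 35.128)² + (y − 29.590)² = 68.7637256878²
eq1−eq2, eq1−eq3 (x²,y² cancel):
  -104.392·x + 48.464·y = -6963.571219
  22.152·x + 36.028·y = -269.200552
det = -104.392·36.028 − 48.464·22.152 = -4834.609504
x = (-6963.571219·36.028 − 48.464·-269.200552) / -4834.609504 = 49.194668
y = (-104.392·-269.200552 − -6963.571219·22.152) / -4834.609504 = -37.719575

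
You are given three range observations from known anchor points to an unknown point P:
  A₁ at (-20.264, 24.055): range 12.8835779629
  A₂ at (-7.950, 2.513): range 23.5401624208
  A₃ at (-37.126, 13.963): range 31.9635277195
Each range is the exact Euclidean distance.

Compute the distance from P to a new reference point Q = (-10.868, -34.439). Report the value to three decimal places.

60.580

eq1: (x + 20.264)² + (y − 24.055)² = 12.8835779629²
eq2: (x + 7.950)² + (y − 2.513)² = 23.5401624208²
eq3: (x + 37.126)² + (y − 13.963)² = 31.9635277195²
eq2−eq1, eq2−eq3 (x²,y² cancel):
  -24.628·x + 43.084·y = 1307.907718
  -58.352·x + 22.900·y = 1036.259719
det = -24.628·22.900 − 43.084·-58.352 = 1950.056368
x = (1307.907718·22.900 − 43.084·1036.259719) / 1950.056368 = -7.535745
y = (-24.628·1036.259719 − 1307.907718·-58.352) / 1950.056368 = 26.049517
|P − Q| = √((-7.535745 − -10.868)² + (26.049517 − -34.439)²) = 60.580233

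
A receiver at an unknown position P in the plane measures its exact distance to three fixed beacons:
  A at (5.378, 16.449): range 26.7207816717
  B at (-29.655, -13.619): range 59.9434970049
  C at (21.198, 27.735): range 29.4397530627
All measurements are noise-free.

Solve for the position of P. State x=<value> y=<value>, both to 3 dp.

eq1: (x − 5.378)² + (y − 16.449)² = 26.7207816717²
eq2: (x + 29.655)² + (y + 13.619)² = 59.9434970049²
eq3: (x − 21.198)² + (y − 27.735)² = 29.4397530627²
eq3−eq2, eq3−eq1 (x²,y² cancel):
  -101.706·x − 82.708·y = -2880.213016
  -31.640·x − 22.572·y = -766.394057
det = -101.706·-22.572 − -82.708·-31.640 = -321.173288
x = (-2880.213016·-22.572 − -82.708·-766.394057) / -321.173288 = -5.060348
y = (-101.706·-766.394057 − -2880.213016·-31.640) / -321.173288 = 41.046583

x=-5.060 y=41.047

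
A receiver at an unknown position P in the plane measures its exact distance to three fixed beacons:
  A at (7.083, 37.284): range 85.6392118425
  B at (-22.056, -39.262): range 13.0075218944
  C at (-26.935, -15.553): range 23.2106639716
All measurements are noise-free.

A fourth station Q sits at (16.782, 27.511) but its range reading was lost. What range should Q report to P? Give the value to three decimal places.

eq1: (x − 7.083)² + (y − 37.284)² = 85.6392118425²
eq2: (x + 22.056)² + (y + 39.262)² = 13.0075218944²
eq3: (x + 26.935)² + (y + 15.553)² = 23.2106639716²
eq3−eq1, eq3−eq2 (x²,y² cancel):
  68.036·x + 105.674·y = -6322.464172
  9.758·x − 47.418·y = 1430.121042
det = 68.036·-47.418 − 105.674·9.758 = -4257.297940
x = (-6322.464172·-47.418 − 105.674·1430.121042) / -4257.297940 = -34.921680
y = (68.036·1430.121042 − -6322.464172·9.758) / -4257.297940 = -37.346299
|P − Q| = √((-34.921680 − 16.782)² + (-37.346299 − 27.511)²) = 82.944196

82.944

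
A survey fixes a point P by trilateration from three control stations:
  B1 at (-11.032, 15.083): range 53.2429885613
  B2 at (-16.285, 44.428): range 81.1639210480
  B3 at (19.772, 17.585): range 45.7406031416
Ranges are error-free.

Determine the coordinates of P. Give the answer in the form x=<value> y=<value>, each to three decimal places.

eq1: (x + 11.032)² + (y − 15.083)² = 53.2429885613²
eq2: (x + 16.285)² + (y − 44.428)² = 81.1639210480²
eq3: (x − 19.772)² + (y − 17.585)² = 45.7406031416²
eq1−eq2, eq1−eq3 (x²,y² cancel):
  -10.506·x + 58.690·y = -1862.919753
  61.608·x + 5.004·y = 1093.575351
det = -10.506·5.004 − 58.690·61.608 = -3668.345544
x = (-1862.919753·5.004 − 58.690·1093.575351) / -3668.345544 = 20.037368
y = (-10.506·1093.575351 − -1862.919753·61.608) / -3668.345544 = -28.154833

x=20.037 y=-28.155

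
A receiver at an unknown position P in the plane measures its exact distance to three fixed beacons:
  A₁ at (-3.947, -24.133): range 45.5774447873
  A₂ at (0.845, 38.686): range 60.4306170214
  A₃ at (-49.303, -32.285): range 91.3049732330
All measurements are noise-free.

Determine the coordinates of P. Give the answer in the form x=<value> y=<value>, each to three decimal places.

eq1: (x + 3.947)² + (y + 24.133)² = 45.5774447873²
eq2: (x − 0.845)² + (y − 38.686)² = 60.4306170214²
eq3: (x + 49.303)² + (y + 32.285)² = 91.3049732330²
eq2−eq1, eq2−eq3 (x²,y² cancel):
  -9.584·x − 125.638·y = 675.215877
  -100.296·x − 141.942·y = -2708.952250
det = -9.584·-141.942 − -125.638·-100.296 = -11240.616720
x = (675.215877·-141.942 − -125.638·-2708.952250) / -11240.616720 = 38.804707
y = (-9.584·-2708.952250 − 675.215877·-100.296) / -11240.616720 = -8.334423

x=38.805 y=-8.334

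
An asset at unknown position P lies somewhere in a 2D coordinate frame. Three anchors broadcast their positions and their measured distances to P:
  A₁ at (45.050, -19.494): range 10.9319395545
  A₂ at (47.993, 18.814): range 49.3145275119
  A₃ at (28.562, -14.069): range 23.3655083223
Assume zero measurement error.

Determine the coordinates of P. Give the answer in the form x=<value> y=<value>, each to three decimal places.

eq1: (x − 45.050)² + (y + 19.494)² = 10.9319395545²
eq2: (x − 47.993)² + (y − 18.814)² = 49.3145275119²
eq3: (x − 28.562)² + (y + 14.069)² = 23.3655083223²
eq2−eq3, eq2−eq1 (x²,y² cancel):
  -38.862·x − 65.766·y = 242.405605
  -5.886·x − 76.616·y = 2064.639212
det = -38.862·-76.616 − -65.766·-5.886 = 2590.352316
x = (242.405605·-76.616 − -65.766·2064.639212) / 2590.352316 = 45.249024
y = (-38.862·2064.639212 − 242.405605·-5.886) / 2590.352316 = -30.424128

x=45.249 y=-30.424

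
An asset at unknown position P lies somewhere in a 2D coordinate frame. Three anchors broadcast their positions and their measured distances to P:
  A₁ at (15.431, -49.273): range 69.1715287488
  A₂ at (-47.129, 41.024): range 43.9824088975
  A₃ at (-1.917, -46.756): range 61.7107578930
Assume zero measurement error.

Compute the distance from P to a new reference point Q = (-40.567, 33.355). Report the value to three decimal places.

34.157

eq1: (x − 15.431)² + (y + 49.273)² = 69.1715287488²
eq2: (x + 47.129)² + (y − 41.024)² = 43.9824088975²
eq3: (x + 1.917)² + (y + 46.756)² = 61.7107578930²
eq1−eq2, eq1−eq3 (x²,y² cancel):
  -125.120·x + 180.594·y = 4088.415024
  -34.696·x + 5.034·y = 500.336885
det = -125.120·5.034 − 180.594·-34.696 = 5636.035344
x = (4088.415024·5.034 − 180.594·500.336885) / 5636.035344 = -12.380469
y = (-125.120·500.336885 − 4088.415024·-34.696) / 5636.035344 = 14.061214
|P − Q| = √((-12.380469 − -40.567)² + (14.061214 − 33.355)²) = 34.157441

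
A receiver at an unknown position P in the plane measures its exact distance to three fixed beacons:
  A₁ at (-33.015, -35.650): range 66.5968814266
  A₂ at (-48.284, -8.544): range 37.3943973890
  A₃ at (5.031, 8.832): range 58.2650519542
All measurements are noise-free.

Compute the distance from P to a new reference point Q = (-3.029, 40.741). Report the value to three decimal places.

48.166

eq1: (x + 33.015)² + (y + 35.650)² = 66.5968814266²
eq2: (x + 48.284)² + (y + 8.544)² = 37.3943973890²
eq3: (x − 5.031)² + (y − 8.832)² = 58.2650519542²
eq1−eq3, eq1−eq2 (x²,y² cancel):
  76.092·x + 88.964·y = -1217.269203
  -30.538·x + 54.212·y = 3080.235527
det = 76.092·54.212 − 88.964·-30.538 = 6841.882136
x = (-1217.269203·54.212 − 88.964·3080.235527) / 6841.882136 = -49.696950
y = (76.092·3080.235527 − -1217.269203·-30.538) / 6841.882136 = 28.823694
|P − Q| = √((-49.696950 − -3.029)² + (28.823694 − 40.741)²) = 48.165545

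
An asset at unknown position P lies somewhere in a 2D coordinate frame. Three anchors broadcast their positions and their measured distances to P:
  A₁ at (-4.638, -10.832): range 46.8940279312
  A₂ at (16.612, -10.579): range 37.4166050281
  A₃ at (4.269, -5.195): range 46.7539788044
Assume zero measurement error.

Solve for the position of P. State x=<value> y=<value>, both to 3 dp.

x=25.220 y=-46.992

eq1: (x + 4.638)² + (y + 10.832)² = 46.8940279312²
eq2: (x − 16.612)² + (y + 10.579)² = 37.4166050281²
eq3: (x − 4.269)² + (y + 5.195)² = 46.7539788044²
eq1−eq2, eq1−eq3 (x²,y² cancel):
  42.500·x + 0.506·y = 1048.078041
  17.814·x + 11.274·y = -80.515560
det = 42.500·11.274 − 0.506·17.814 = 470.131116
x = (1048.078041·11.274 − 0.506·-80.515560) / 470.131116 = 25.220140
y = (42.500·-80.515560 − 1048.078041·17.814) / 470.131116 = -46.991941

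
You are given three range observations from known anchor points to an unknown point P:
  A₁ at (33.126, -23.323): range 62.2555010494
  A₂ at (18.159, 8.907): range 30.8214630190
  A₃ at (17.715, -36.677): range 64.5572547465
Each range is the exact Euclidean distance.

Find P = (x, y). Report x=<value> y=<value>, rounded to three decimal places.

x=-9.891 y=21.680

eq1: (x − 33.126)² + (y + 23.323)² = 62.2555010494²
eq2: (x − 18.159)² + (y − 8.907)² = 30.8214630190²
eq3: (x − 17.715)² + (y + 36.677)² = 64.5572547465²
eq1−eq3, eq1−eq2 (x²,y² cancel):
  -30.822·x − 26.708·y = -274.162380
  -29.934·x + 64.460·y = 1693.574553
det = -30.822·64.460 − -26.708·-29.934 = -2786.263392
x = (-274.162380·64.460 − -26.708·1693.574553) / -2786.263392 = -9.891198
y = (-30.822·1693.574553 − -274.162380·-29.934) / -2786.263392 = 21.679979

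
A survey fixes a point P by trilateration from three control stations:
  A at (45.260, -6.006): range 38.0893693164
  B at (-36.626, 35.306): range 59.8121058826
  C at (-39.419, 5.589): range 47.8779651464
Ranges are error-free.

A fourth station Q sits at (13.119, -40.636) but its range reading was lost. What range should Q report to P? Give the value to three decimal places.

35.710

eq1: (x − 45.260)² + (y + 6.006)² = 38.0893693164²
eq2: (x + 36.626)² + (y − 35.306)² = 59.8121058826²
eq3: (x + 39.419)² + (y − 5.589)² = 47.8779651464²
eq3−eq1, eq3−eq2 (x²,y² cancel):
  169.358·x − 23.190·y = 1340.944646
  5.586·x + 59.434·y = -282.305434
det = 169.358·59.434 − -23.190·5.586 = 10195.162712
x = (1340.944646·59.434 − -23.190·-282.305434) / 10195.162712 = 7.175073
y = (169.358·-282.305434 − 1340.944646·5.586) / 10195.162712 = -5.424259
|P − Q| = √((7.175073 − 13.119)² + (-5.424259 − -40.636)²) = 35.709900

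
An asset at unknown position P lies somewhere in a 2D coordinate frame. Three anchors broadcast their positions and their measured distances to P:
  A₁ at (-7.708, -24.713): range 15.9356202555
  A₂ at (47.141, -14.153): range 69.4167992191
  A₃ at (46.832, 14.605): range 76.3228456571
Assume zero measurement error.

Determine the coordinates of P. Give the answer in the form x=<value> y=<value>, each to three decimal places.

x=-22.168 y=-18.016

eq1: (x + 7.708)² + (y + 24.713)² = 15.9356202555²
eq2: (x − 47.141)² + (y + 14.153)² = 69.4167992191²
eq3: (x − 46.832)² + (y − 14.605)² = 76.3228456571²
eq1−eq2, eq1−eq3 (x²,y² cancel):
  109.698·x + 21.120·y = -2812.312364
  109.080·x + 78.636·y = -3834.836160
det = 109.698·78.636 − 21.120·109.080 = 6322.442328
x = (-2812.312364·78.636 − 21.120·-3834.836160) / 6322.442328 = -22.168214
y = (109.698·-3834.836160 − -2812.312364·109.080) / 6322.442328 = -18.016269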